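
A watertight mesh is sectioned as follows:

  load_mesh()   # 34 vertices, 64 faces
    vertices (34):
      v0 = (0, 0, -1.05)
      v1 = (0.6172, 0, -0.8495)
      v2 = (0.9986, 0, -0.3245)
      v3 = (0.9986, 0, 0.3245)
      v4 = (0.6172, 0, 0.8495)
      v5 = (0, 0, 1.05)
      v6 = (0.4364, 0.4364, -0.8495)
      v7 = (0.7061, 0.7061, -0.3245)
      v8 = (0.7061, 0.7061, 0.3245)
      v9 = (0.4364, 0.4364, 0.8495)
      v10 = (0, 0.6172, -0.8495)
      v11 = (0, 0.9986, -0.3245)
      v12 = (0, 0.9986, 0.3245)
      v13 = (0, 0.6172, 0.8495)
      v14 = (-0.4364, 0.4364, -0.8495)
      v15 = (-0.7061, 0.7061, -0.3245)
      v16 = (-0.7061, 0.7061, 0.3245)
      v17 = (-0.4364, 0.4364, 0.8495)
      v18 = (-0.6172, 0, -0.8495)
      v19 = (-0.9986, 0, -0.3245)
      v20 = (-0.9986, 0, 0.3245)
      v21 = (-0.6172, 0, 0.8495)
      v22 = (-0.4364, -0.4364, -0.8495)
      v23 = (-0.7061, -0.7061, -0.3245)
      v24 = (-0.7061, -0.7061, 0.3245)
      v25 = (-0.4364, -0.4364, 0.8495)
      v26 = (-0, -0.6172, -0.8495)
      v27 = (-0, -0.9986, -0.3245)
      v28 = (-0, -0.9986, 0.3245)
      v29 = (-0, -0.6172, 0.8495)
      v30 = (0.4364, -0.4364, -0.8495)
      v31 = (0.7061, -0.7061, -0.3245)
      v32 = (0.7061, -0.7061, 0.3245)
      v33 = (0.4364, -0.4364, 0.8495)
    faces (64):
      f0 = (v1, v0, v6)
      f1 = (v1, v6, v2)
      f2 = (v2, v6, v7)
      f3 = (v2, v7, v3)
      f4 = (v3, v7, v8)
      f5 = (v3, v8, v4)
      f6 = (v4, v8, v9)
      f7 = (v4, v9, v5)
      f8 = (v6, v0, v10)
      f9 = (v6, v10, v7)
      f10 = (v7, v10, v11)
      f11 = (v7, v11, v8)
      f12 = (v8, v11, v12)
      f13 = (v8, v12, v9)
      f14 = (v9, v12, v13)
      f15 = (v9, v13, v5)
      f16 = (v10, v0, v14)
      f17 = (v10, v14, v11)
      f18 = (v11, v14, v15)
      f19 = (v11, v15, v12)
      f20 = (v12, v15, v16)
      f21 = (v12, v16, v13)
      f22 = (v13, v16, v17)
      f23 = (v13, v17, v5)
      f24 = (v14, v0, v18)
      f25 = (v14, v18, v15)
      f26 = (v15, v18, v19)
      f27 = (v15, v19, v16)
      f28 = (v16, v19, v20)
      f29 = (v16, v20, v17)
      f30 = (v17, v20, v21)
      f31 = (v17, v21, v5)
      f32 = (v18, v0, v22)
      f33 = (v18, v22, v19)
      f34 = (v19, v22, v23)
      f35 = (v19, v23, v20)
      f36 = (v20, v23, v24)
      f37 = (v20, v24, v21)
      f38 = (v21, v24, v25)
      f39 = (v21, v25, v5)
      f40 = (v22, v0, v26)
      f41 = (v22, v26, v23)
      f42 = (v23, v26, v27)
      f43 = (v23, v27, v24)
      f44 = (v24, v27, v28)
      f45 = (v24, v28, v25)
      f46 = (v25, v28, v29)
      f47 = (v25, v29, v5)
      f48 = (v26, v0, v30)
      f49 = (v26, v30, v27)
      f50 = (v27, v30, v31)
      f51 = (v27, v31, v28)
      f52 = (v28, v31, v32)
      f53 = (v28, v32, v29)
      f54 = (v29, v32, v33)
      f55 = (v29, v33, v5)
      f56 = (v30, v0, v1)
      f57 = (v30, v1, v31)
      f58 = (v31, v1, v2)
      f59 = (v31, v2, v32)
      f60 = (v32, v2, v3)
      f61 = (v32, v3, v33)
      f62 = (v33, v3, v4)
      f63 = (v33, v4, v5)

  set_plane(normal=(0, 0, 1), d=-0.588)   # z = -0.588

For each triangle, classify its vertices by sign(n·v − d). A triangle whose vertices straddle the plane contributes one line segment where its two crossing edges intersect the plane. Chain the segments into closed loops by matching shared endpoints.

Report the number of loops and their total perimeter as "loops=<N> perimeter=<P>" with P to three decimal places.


loops=1 perimeter=4.942

Straddling triangles (16 of 64):
  (v1,v6,v2) [--+] → (0.716429, 0.219031, -0.588)–(0.807174, 0, -0.588)  len=0.2371
  (v2,v6,v7) [+-+] → (0.716429, 0.219031, -0.588)–(0.570736, 0.570736, -0.588)  len=0.3807
  (v6,v10,v7) [--+] → (0.351705, 0.661481, -0.588)–(0.570736, 0.570736, -0.588)  len=0.2371
  (v7,v10,v11) [+-+] → (0.351705, 0.661481, -0.588)–(0, 0.807174, -0.588)  len=0.3807
  (v10,v14,v11) [--+] → (-0.219031, 0.716429, -0.588)–(0, 0.807174, -0.588)  len=0.2371
  (v11,v14,v15) [+-+] → (-0.219031, 0.716429, -0.588)–(-0.570736, 0.570736, -0.588)  len=0.3807
  (v14,v18,v15) [--+] → (-0.661481, 0.351705, -0.588)–(-0.570736, 0.570736, -0.588)  len=0.2371
  (v15,v18,v19) [+-+] → (-0.661481, 0.351705, -0.588)–(-0.807174, 0, -0.588)  len=0.3807
  (v18,v22,v19) [--+] → (-0.716429, -0.219031, -0.588)–(-0.807174, 0, -0.588)  len=0.2371
  (v19,v22,v23) [+-+] → (-0.716429, -0.219031, -0.588)–(-0.570736, -0.570736, -0.588)  len=0.3807
  (v22,v26,v23) [--+] → (-0.351705, -0.661481, -0.588)–(-0.570736, -0.570736, -0.588)  len=0.2371
  (v23,v26,v27) [+-+] → (-0.351705, -0.661481, -0.588)–(0, -0.807174, -0.588)  len=0.3807
  (v26,v30,v27) [--+] → (0.219031, -0.716429, -0.588)–(0, -0.807174, -0.588)  len=0.2371
  (v27,v30,v31) [+-+] → (0.219031, -0.716429, -0.588)–(0.570736, -0.570736, -0.588)  len=0.3807
  (v30,v1,v31) [--+] → (0.661481, -0.351705, -0.588)–(0.570736, -0.570736, -0.588)  len=0.2371
  (v31,v1,v2) [+-+] → (0.661481, -0.351705, -0.588)–(0.807174, 0, -0.588)  len=0.3807

Chained into 1 loop(s):
  loop 1: 16 segments, perimeter = 4.9422
Total perimeter = 4.942


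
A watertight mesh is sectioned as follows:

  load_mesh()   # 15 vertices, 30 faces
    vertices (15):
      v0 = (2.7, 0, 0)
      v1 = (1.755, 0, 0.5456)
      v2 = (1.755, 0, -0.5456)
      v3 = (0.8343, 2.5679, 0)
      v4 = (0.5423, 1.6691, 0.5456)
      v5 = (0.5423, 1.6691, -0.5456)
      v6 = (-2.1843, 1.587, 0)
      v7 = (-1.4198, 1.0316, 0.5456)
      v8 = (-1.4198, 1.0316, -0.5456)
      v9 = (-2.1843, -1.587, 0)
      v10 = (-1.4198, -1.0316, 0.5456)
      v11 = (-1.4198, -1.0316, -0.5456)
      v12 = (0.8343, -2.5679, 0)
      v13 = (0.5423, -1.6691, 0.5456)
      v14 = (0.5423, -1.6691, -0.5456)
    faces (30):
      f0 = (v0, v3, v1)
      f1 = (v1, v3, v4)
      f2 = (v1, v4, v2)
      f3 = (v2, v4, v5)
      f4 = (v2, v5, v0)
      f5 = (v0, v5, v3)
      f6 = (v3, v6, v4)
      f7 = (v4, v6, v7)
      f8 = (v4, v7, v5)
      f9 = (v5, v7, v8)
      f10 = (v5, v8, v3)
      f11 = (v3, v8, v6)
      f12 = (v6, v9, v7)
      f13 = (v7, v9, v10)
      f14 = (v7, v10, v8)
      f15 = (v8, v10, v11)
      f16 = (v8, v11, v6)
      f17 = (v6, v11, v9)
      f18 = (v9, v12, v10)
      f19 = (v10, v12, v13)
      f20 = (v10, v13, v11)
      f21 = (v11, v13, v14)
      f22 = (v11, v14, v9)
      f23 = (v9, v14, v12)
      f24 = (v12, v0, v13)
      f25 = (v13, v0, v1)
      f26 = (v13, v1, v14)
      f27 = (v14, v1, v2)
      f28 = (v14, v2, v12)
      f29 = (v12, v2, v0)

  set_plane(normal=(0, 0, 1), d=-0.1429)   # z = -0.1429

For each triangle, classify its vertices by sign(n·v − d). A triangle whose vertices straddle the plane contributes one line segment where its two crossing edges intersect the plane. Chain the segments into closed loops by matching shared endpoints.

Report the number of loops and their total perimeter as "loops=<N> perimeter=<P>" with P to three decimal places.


loops=2 perimeter=24.731

Straddling triangles (20 of 30):
  (v1,v4,v2) [++-] → (1.30746, 0.61597, -0.1429)–(1.755, 0, -0.1429)  len=0.7614
  (v2,v4,v5) [-+-] → (1.30746, 0.61597, -0.1429)–(0.5423, 1.6691, -0.1429)  len=1.3018
  (v2,v5,v0) [--+] → (2.13487, 0.43716, -0.1429)–(2.45249, 0, -0.1429)  len=0.5404
  (v0,v5,v3) [+-+] → (2.13487, 0.43716, -0.1429)–(0.757821, 2.33249, -0.1429)  len=2.3428
  (v4,v7,v5) [++-] → (-0.1818, 1.43383, -0.1429)–(0.5423, 1.6691, -0.1429)  len=0.7614
  (v5,v7,v8) [-+-] → (-0.1818, 1.43383, -0.1429)–(-1.4198, 1.0316, -0.1429)  len=1.3017
  (v5,v8,v3) [--+] → (0.243921, 2.16552, -0.1429)–(0.757821, 2.33249, -0.1429)  len=0.5403
  (v3,v8,v6) [+-+] → (0.243921, 2.16552, -0.1429)–(-1.98407, 1.44153, -0.1429)  len=2.3427
  (v7,v10,v8) [++-] → (-1.4198, 0.27019, -0.1429)–(-1.4198, 1.0316, -0.1429)  len=0.7614
  (v8,v10,v11) [-+-] → (-1.4198, 0.27019, -0.1429)–(-1.4198, -1.0316, -0.1429)  len=1.3018
  (v8,v11,v6) [--+] → (-1.98407, 0.901153, -0.1429)–(-1.98407, 1.44153, -0.1429)  len=0.5404
  (v6,v11,v9) [+-+] → (-1.98407, 0.901153, -0.1429)–(-1.98407, -1.44153, -0.1429)  len=2.3427
  (v10,v13,v11) [++-] → (-0.6957, -1.26687, -0.1429)–(-1.4198, -1.0316, -0.1429)  len=0.7614
  (v11,v13,v14) [-+-] → (-0.6957, -1.26687, -0.1429)–(0.5423, -1.6691, -0.1429)  len=1.3017
  (v11,v14,v9) [--+] → (-1.47017, -1.6085, -0.1429)–(-1.98407, -1.44153, -0.1429)  len=0.5403
  (v9,v14,v12) [+-+] → (-1.47017, -1.6085, -0.1429)–(0.757821, -2.33249, -0.1429)  len=2.3427
  (v13,v1,v14) [++-] → (0.989839, -1.05313, -0.1429)–(0.5423, -1.6691, -0.1429)  len=0.7614
  (v14,v1,v2) [-+-] → (0.989839, -1.05313, -0.1429)–(1.755, 0, -0.1429)  len=1.3018
  (v14,v2,v12) [--+] → (1.07544, -1.89533, -0.1429)–(0.757821, -2.33249, -0.1429)  len=0.5404
  (v12,v2,v0) [+-+] → (1.07544, -1.89533, -0.1429)–(2.45249, 0, -0.1429)  len=2.3428

Chained into 2 loop(s):
  loop 1: 10 segments, perimeter = 10.3156
  loop 2: 10 segments, perimeter = 14.4153
Total perimeter = 24.731


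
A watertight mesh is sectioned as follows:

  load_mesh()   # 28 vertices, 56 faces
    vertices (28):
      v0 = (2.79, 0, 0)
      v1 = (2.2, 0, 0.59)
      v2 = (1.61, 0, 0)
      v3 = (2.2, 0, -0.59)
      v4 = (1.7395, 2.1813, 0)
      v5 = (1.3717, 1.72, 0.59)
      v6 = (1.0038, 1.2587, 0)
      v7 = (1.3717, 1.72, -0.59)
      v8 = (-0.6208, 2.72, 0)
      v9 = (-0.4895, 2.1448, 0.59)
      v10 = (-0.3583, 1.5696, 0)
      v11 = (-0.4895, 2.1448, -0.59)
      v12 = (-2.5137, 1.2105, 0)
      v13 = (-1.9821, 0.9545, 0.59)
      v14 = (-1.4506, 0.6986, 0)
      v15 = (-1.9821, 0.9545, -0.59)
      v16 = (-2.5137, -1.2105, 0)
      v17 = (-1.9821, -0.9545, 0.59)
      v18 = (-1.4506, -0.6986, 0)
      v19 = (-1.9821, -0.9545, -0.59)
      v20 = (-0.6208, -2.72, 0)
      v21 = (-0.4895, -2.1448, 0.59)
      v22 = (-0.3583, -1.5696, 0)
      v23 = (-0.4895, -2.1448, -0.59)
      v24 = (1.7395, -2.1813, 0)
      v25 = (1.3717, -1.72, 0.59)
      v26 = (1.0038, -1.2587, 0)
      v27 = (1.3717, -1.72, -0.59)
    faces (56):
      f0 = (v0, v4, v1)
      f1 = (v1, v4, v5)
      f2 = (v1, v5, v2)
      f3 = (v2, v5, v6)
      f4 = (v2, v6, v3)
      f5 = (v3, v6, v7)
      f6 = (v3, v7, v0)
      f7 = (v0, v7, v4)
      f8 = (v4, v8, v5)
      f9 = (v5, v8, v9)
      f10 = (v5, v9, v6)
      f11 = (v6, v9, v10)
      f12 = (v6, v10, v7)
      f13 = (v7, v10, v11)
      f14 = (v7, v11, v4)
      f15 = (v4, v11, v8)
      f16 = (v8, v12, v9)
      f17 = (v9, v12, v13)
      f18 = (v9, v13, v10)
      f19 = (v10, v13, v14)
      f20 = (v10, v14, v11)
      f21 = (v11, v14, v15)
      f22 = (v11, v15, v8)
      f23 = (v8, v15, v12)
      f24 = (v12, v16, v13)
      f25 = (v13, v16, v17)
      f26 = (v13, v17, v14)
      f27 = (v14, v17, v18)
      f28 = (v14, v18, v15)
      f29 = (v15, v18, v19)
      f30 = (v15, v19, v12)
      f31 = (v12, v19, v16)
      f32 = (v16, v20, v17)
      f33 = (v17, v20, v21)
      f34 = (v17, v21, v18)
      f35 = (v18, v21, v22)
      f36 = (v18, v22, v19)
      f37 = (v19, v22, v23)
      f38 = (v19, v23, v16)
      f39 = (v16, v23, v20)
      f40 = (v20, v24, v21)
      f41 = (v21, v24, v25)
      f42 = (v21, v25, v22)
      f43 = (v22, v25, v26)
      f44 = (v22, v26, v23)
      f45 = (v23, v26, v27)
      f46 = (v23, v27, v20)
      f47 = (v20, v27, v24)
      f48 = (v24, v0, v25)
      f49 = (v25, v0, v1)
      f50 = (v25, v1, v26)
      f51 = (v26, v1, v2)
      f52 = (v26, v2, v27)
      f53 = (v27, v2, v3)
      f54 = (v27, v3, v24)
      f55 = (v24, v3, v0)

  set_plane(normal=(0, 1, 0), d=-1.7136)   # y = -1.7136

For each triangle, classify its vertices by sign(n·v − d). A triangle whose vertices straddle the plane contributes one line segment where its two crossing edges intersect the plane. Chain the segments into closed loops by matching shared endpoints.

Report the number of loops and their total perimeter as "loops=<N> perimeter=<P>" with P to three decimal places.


Straddling triangles (18 of 56):
  (v16,v20,v17) [+-+] → (-1.88282, -1.7136, 0)–(-1.39679, -1.7136, 0.336322)  len=0.5910
  (v17,v20,v21) [+--] → (-1.39679, -1.7136, 0.336322)–(-1.03021, -1.7136, 0.59)  len=0.4458
  (v17,v21,v18) [+-+] → (-1.03021, -1.7136, 0.59)–(-0.776062, -1.7136, 0.414085)  len=0.3091
  (v18,v21,v22) [+-+] → (-0.776062, -1.7136, 0.414085)–(-0.391146, -1.7136, 0.147705)  len=0.4681
  (v19,v22,v23) [++-] → (-0.391146, -1.7136, -0.147705)–(-1.03021, -1.7136, -0.59)  len=0.7772
  (v19,v23,v16) [+-+] → (-1.03021, -1.7136, -0.59)–(-1.42371, -1.7136, -0.317702)  len=0.4785
  (v16,v23,v20) [+--] → (-1.42371, -1.7136, -0.317702)–(-1.88282, -1.7136, 0)  len=0.5583
  (v21,v25,v22) [--+] → (1.29808, -1.7136, 0.564894)–(-0.391146, -1.7136, 0.147705)  len=1.7400
  (v22,v25,v26) [+-+] → (1.29808, -1.7136, 0.564894)–(1.3666, -1.7136, 0.581814)  len=0.0706
  (v22,v26,v23) [++-] → (0.23718, -1.7136, -0.30289)–(-0.391146, -1.7136, -0.147705)  len=0.6472
  (v23,v26,v27) [-+-] → (0.23718, -1.7136, -0.30289)–(1.3666, -1.7136, -0.581814)  len=1.1633
  (v24,v0,v25) [-+-] → (1.96474, -1.7136, 0)–(1.37698, -1.7136, 0.587805)  len=0.8313
  (v25,v0,v1) [-++] → (1.37698, -1.7136, 0.587805)–(1.37478, -1.7136, 0.59)  len=0.0031
  (v25,v1,v26) [-++] → (1.37478, -1.7136, 0.59)–(1.3666, -1.7136, 0.581814)  len=0.0116
  (v26,v2,v27) [++-] → (1.37259, -1.7136, -0.587805)–(1.3666, -1.7136, -0.581814)  len=0.0085
  (v27,v2,v3) [-++] → (1.37259, -1.7136, -0.587805)–(1.37478, -1.7136, -0.59)  len=0.0031
  (v27,v3,v24) [-+-] → (1.37478, -1.7136, -0.59)–(1.83824, -1.7136, -0.126504)  len=0.6555
  (v24,v3,v0) [-++] → (1.83824, -1.7136, -0.126504)–(1.96474, -1.7136, 0)  len=0.1789

Chained into 1 loop(s):
  loop 1: 18 segments, perimeter = 8.9410
Total perimeter = 8.941

loops=1 perimeter=8.941


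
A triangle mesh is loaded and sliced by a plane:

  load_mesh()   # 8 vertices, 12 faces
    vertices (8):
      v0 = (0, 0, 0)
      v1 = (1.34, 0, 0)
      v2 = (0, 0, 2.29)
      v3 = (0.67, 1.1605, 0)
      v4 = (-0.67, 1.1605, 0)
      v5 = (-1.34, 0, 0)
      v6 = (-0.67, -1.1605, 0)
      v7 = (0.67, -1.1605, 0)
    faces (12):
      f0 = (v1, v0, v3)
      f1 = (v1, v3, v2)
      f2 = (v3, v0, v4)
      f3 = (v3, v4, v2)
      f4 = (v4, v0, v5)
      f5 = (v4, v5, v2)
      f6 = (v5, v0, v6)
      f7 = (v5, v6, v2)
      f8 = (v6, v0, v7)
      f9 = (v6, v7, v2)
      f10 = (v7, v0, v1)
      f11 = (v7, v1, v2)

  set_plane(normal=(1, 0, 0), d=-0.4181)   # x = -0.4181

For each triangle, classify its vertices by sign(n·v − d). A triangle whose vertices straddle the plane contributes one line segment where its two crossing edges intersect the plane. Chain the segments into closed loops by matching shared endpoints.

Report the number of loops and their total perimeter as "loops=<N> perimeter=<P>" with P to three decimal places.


loops=1 perimeter=6.286

Straddling triangles (8 of 12):
  (v3,v0,v4) [++-] → (-0.4181, 0.724187, 0)–(-0.4181, 1.1605, 0)  len=0.4363
  (v3,v4,v2) [+-+] → (-0.4181, 1.1605, 0)–(-0.4181, 0.724187, 0.860972)  len=0.9652
  (v4,v0,v5) [-+-] → (-0.4181, 0.724187, 0)–(-0.4181, 0, 0)  len=0.7242
  (v4,v5,v2) [--+] → (-0.4181, 0, 1.57549)–(-0.4181, 0.724187, 0.860972)  len=1.0173
  (v5,v0,v6) [-+-] → (-0.4181, 0, 0)–(-0.4181, -0.724187, 0)  len=0.7242
  (v5,v6,v2) [--+] → (-0.4181, -0.724187, 0.860972)–(-0.4181, 0, 1.57549)  len=1.0173
  (v6,v0,v7) [-++] → (-0.4181, -0.724187, 0)–(-0.4181, -1.1605, 0)  len=0.4363
  (v6,v7,v2) [-++] → (-0.4181, -1.1605, 0)–(-0.4181, -0.724187, 0.860972)  len=0.9652

Chained into 1 loop(s):
  loop 1: 8 segments, perimeter = 6.2861
Total perimeter = 6.286


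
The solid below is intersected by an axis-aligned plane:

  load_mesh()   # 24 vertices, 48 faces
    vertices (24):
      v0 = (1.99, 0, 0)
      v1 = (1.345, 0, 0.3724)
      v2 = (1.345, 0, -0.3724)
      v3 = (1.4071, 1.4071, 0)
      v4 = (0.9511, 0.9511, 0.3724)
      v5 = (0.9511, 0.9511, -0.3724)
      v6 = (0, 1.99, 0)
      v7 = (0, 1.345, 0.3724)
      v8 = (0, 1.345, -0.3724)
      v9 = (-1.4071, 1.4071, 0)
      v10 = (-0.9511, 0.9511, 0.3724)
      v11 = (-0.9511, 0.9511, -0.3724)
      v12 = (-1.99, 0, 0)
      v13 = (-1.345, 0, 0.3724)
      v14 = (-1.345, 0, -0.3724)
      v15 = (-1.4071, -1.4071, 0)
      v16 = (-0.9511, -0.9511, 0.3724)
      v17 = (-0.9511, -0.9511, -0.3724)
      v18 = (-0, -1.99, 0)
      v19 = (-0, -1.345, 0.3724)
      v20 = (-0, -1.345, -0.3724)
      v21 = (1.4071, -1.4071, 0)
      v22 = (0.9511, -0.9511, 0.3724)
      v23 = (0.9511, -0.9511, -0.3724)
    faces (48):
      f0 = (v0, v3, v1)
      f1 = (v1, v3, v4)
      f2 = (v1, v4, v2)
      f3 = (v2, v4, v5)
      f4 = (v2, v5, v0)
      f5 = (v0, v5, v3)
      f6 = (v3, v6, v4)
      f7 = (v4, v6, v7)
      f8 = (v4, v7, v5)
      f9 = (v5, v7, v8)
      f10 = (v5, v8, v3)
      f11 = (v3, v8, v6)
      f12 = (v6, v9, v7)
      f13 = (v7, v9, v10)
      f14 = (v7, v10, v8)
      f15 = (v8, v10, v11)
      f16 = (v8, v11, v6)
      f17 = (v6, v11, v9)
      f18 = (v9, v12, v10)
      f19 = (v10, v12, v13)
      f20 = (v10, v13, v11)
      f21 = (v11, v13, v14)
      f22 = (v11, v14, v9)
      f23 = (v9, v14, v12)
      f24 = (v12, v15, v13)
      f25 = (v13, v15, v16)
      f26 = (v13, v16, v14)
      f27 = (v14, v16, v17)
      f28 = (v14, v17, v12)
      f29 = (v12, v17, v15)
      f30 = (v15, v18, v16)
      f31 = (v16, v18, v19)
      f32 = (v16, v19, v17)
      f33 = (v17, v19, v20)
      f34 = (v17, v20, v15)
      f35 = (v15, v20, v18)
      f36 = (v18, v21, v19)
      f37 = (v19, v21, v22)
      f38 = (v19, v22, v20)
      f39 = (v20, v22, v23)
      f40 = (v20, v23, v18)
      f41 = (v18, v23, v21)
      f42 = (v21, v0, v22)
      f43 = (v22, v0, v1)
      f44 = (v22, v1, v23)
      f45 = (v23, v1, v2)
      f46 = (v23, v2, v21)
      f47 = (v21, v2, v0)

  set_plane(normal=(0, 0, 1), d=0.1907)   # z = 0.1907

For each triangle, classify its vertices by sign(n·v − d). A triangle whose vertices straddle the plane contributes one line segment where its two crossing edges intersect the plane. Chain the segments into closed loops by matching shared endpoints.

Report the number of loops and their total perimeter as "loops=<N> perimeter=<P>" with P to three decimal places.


loops=2 perimeter=18.398

Straddling triangles (32 of 48):
  (v0,v3,v1) [--+] → (1.3753, 0.686547, 0.1907)–(1.65971, 0, 0.1907)  len=0.7431
  (v1,v3,v4) [+-+] → (1.3753, 0.686547, 0.1907)–(1.17359, 1.17359, 0.1907)  len=0.5272
  (v1,v4,v2) [++-] → (1.0472, 0.719071, 0.1907)–(1.345, 0, 0.1907)  len=0.7783
  (v2,v4,v5) [-+-] → (1.0472, 0.719071, 0.1907)–(0.9511, 0.9511, 0.1907)  len=0.2511
  (v3,v6,v4) [--+] → (0.487043, 1.458, 0.1907)–(1.17359, 1.17359, 0.1907)  len=0.7431
  (v4,v6,v7) [+-+] → (0.487043, 1.458, 0.1907)–(0, 1.65971, 0.1907)  len=0.5272
  (v4,v7,v5) [++-] → (0.232029, 1.2489, 0.1907)–(0.9511, 0.9511, 0.1907)  len=0.7783
  (v5,v7,v8) [-+-] → (0.232029, 1.2489, 0.1907)–(0, 1.345, 0.1907)  len=0.2511
  (v6,v9,v7) [--+] → (-0.686547, 1.3753, 0.1907)–(0, 1.65971, 0.1907)  len=0.7431
  (v7,v9,v10) [+-+] → (-0.686547, 1.3753, 0.1907)–(-1.17359, 1.17359, 0.1907)  len=0.5272
  (v7,v10,v8) [++-] → (-0.719071, 1.0472, 0.1907)–(0, 1.345, 0.1907)  len=0.7783
  (v8,v10,v11) [-+-] → (-0.719071, 1.0472, 0.1907)–(-0.9511, 0.9511, 0.1907)  len=0.2511
  (v9,v12,v10) [--+] → (-1.458, 0.487043, 0.1907)–(-1.17359, 1.17359, 0.1907)  len=0.7431
  (v10,v12,v13) [+-+] → (-1.458, 0.487043, 0.1907)–(-1.65971, 0, 0.1907)  len=0.5272
  (v10,v13,v11) [++-] → (-1.2489, 0.232029, 0.1907)–(-0.9511, 0.9511, 0.1907)  len=0.7783
  (v11,v13,v14) [-+-] → (-1.2489, 0.232029, 0.1907)–(-1.345, 0, 0.1907)  len=0.2511
  (v12,v15,v13) [--+] → (-1.3753, -0.686547, 0.1907)–(-1.65971, 0, 0.1907)  len=0.7431
  (v13,v15,v16) [+-+] → (-1.3753, -0.686547, 0.1907)–(-1.17359, -1.17359, 0.1907)  len=0.5272
  (v13,v16,v14) [++-] → (-1.0472, -0.719071, 0.1907)–(-1.345, 0, 0.1907)  len=0.7783
  (v14,v16,v17) [-+-] → (-1.0472, -0.719071, 0.1907)–(-0.9511, -0.9511, 0.1907)  len=0.2511
  (v15,v18,v16) [--+] → (-0.487043, -1.458, 0.1907)–(-1.17359, -1.17359, 0.1907)  len=0.7431
  (v16,v18,v19) [+-+] → (-0.487043, -1.458, 0.1907)–(0, -1.65971, 0.1907)  len=0.5272
  (v16,v19,v17) [++-] → (-0.232029, -1.2489, 0.1907)–(-0.9511, -0.9511, 0.1907)  len=0.7783
  (v17,v19,v20) [-+-] → (-0.232029, -1.2489, 0.1907)–(0, -1.345, 0.1907)  len=0.2511
  (v18,v21,v19) [--+] → (0.686547, -1.3753, 0.1907)–(0, -1.65971, 0.1907)  len=0.7431
  (v19,v21,v22) [+-+] → (0.686547, -1.3753, 0.1907)–(1.17359, -1.17359, 0.1907)  len=0.5272
  (v19,v22,v20) [++-] → (0.719071, -1.0472, 0.1907)–(0, -1.345, 0.1907)  len=0.7783
  (v20,v22,v23) [-+-] → (0.719071, -1.0472, 0.1907)–(0.9511, -0.9511, 0.1907)  len=0.2511
  (v21,v0,v22) [--+] → (1.458, -0.487043, 0.1907)–(1.17359, -1.17359, 0.1907)  len=0.7431
  (v22,v0,v1) [+-+] → (1.458, -0.487043, 0.1907)–(1.65971, 0, 0.1907)  len=0.5272
  (v22,v1,v23) [++-] → (1.2489, -0.232029, 0.1907)–(0.9511, -0.9511, 0.1907)  len=0.7783
  (v23,v1,v2) [-+-] → (1.2489, -0.232029, 0.1907)–(1.345, 0, 0.1907)  len=0.2511

Chained into 2 loop(s):
  loop 1: 16 segments, perimeter = 10.1623
  loop 2: 16 segments, perimeter = 8.2355
Total perimeter = 18.398


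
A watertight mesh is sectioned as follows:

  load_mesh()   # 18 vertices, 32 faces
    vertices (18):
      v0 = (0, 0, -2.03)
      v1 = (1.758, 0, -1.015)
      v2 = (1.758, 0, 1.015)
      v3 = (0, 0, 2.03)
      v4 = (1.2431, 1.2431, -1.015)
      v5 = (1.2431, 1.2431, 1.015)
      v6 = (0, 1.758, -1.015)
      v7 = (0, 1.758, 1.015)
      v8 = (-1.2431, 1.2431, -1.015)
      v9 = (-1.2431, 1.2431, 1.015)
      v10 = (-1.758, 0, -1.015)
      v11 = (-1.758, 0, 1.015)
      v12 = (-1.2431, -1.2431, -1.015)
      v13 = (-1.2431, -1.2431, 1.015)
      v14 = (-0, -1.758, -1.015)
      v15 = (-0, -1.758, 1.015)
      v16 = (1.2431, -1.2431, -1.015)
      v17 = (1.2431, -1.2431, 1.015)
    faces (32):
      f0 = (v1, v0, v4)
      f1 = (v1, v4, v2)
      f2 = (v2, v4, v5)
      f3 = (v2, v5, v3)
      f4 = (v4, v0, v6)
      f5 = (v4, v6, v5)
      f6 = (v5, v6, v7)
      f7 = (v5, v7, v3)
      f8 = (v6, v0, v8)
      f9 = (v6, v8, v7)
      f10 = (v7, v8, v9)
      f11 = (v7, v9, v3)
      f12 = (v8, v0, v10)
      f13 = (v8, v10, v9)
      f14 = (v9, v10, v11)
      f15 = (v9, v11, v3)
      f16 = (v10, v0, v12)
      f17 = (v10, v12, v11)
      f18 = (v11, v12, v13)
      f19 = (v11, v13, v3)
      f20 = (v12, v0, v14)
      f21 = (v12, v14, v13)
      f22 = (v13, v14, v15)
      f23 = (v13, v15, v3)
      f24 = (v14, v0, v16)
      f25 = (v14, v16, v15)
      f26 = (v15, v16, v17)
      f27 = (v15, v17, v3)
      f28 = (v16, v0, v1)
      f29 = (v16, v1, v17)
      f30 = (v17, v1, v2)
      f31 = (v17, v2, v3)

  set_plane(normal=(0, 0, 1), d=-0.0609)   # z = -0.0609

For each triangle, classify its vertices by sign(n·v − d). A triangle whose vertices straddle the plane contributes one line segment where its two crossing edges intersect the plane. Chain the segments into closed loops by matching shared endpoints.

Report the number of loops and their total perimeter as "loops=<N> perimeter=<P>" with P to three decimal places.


loops=1 perimeter=10.764

Straddling triangles (16 of 32):
  (v1,v4,v2) [--+] → (1.4851, 0.658843, -0.0609)–(1.758, 0, -0.0609)  len=0.7131
  (v2,v4,v5) [+-+] → (1.4851, 0.658843, -0.0609)–(1.2431, 1.2431, -0.0609)  len=0.6324
  (v4,v6,v5) [--+] → (0.584257, 1.516, -0.0609)–(1.2431, 1.2431, -0.0609)  len=0.7131
  (v5,v6,v7) [+-+] → (0.584257, 1.516, -0.0609)–(0, 1.758, -0.0609)  len=0.6324
  (v6,v8,v7) [--+] → (-0.658843, 1.4851, -0.0609)–(0, 1.758, -0.0609)  len=0.7131
  (v7,v8,v9) [+-+] → (-0.658843, 1.4851, -0.0609)–(-1.2431, 1.2431, -0.0609)  len=0.6324
  (v8,v10,v9) [--+] → (-1.516, 0.584257, -0.0609)–(-1.2431, 1.2431, -0.0609)  len=0.7131
  (v9,v10,v11) [+-+] → (-1.516, 0.584257, -0.0609)–(-1.758, 0, -0.0609)  len=0.6324
  (v10,v12,v11) [--+] → (-1.4851, -0.658843, -0.0609)–(-1.758, 0, -0.0609)  len=0.7131
  (v11,v12,v13) [+-+] → (-1.4851, -0.658843, -0.0609)–(-1.2431, -1.2431, -0.0609)  len=0.6324
  (v12,v14,v13) [--+] → (-0.584257, -1.516, -0.0609)–(-1.2431, -1.2431, -0.0609)  len=0.7131
  (v13,v14,v15) [+-+] → (-0.584257, -1.516, -0.0609)–(0, -1.758, -0.0609)  len=0.6324
  (v14,v16,v15) [--+] → (0.658843, -1.4851, -0.0609)–(0, -1.758, -0.0609)  len=0.7131
  (v15,v16,v17) [+-+] → (0.658843, -1.4851, -0.0609)–(1.2431, -1.2431, -0.0609)  len=0.6324
  (v16,v1,v17) [--+] → (1.516, -0.584257, -0.0609)–(1.2431, -1.2431, -0.0609)  len=0.7131
  (v17,v1,v2) [+-+] → (1.516, -0.584257, -0.0609)–(1.758, 0, -0.0609)  len=0.6324

Chained into 1 loop(s):
  loop 1: 16 segments, perimeter = 10.7641
Total perimeter = 10.764


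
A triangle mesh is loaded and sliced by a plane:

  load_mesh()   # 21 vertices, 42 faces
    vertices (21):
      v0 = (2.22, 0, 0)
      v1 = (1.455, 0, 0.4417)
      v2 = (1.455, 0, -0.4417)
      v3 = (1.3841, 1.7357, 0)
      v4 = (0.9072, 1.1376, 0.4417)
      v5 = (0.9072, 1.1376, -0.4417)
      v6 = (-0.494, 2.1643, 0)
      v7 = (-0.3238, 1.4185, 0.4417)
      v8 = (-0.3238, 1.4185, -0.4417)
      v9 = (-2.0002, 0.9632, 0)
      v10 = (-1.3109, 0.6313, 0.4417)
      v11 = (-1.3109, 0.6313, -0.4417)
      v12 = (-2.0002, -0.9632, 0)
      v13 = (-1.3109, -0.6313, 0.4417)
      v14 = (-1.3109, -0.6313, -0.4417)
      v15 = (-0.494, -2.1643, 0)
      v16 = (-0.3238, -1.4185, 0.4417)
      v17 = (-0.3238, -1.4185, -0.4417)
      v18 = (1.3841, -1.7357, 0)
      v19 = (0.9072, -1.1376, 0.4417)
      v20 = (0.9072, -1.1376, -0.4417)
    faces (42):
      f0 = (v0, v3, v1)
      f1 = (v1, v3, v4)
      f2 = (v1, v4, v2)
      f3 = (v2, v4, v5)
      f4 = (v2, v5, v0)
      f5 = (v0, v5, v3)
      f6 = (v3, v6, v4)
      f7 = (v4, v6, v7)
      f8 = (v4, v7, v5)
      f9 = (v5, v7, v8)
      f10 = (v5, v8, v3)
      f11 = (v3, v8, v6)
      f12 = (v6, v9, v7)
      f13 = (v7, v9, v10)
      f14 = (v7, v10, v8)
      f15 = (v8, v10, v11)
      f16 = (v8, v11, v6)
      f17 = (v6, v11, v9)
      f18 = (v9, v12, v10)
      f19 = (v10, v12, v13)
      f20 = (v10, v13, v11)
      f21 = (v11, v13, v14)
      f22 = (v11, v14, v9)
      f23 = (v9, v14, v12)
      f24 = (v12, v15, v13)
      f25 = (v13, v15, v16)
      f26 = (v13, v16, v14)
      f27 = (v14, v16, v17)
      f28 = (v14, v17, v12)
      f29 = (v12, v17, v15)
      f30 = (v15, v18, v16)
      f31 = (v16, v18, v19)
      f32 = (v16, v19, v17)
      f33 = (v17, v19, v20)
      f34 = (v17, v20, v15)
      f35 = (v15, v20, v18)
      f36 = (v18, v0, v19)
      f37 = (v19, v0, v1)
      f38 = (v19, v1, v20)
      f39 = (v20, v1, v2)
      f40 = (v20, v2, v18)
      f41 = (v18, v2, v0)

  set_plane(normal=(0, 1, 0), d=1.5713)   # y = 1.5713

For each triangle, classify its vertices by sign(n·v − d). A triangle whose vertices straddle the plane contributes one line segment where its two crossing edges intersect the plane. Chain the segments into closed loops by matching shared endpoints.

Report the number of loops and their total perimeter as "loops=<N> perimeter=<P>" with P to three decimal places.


loops=1 perimeter=5.635

Straddling triangles (10 of 42):
  (v0,v3,v1) [-+-] → (1.46327, 1.5713, 0)–(1.39082, 1.5713, 0.0418364)  len=0.0837
  (v1,v3,v4) [-+-] → (1.39082, 1.5713, 0.0418364)–(1.25301, 1.5713, 0.12141)  len=0.1591
  (v0,v5,v3) [--+] → (1.25301, 1.5713, -0.12141)–(1.46327, 1.5713, 0)  len=0.2428
  (v3,v6,v4) [++-] → (0.315303, 1.5713, 0.255116)–(1.25301, 1.5713, 0.12141)  len=0.9472
  (v4,v6,v7) [-+-] → (0.315303, 1.5713, 0.255116)–(-0.358671, 1.5713, 0.351204)  len=0.6808
  (v5,v8,v3) [--+] → (0.498921, 1.5713, -0.228926)–(1.25301, 1.5713, -0.12141)  len=0.7617
  (v3,v8,v6) [+-+] → (0.498921, 1.5713, -0.228926)–(-0.358671, 1.5713, -0.351204)  len=0.8663
  (v6,v9,v7) [+--] → (-1.23763, 1.5713, 0)–(-0.358671, 1.5713, 0.351204)  len=0.9465
  (v8,v11,v6) [--+] → (-0.809996, 1.5713, -0.17086)–(-0.358671, 1.5713, -0.351204)  len=0.4860
  (v6,v11,v9) [+--] → (-0.809996, 1.5713, -0.17086)–(-1.23763, 1.5713, 0)  len=0.4605

Chained into 1 loop(s):
  loop 1: 10 segments, perimeter = 5.6346
Total perimeter = 5.635


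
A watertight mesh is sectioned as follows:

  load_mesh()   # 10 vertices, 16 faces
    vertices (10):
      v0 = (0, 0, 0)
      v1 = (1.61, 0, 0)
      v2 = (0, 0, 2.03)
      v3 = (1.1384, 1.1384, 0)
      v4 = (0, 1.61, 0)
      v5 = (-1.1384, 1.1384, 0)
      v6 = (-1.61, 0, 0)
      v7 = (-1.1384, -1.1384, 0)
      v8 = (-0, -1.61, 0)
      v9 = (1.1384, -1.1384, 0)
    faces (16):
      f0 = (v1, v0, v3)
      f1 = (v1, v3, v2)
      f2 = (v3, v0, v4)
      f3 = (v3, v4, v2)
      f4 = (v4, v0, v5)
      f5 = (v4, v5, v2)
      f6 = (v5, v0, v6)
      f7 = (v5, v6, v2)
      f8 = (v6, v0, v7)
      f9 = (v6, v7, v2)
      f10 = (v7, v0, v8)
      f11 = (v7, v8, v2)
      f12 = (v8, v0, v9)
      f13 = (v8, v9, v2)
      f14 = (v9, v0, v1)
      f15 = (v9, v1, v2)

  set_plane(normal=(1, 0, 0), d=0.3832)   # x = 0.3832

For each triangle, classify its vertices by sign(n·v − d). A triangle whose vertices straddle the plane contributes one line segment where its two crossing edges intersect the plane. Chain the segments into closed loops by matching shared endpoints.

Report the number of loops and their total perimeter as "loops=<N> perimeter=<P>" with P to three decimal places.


Straddling triangles (8 of 16):
  (v1,v0,v3) [+-+] → (0.3832, 0, 0)–(0.3832, 0.3832, 0)  len=0.3832
  (v1,v3,v2) [++-] → (0.3832, 0.3832, 1.34668)–(0.3832, 0, 1.54683)  len=0.4323
  (v3,v0,v4) [+--] → (0.3832, 0.3832, 0)–(0.3832, 1.45125, 0)  len=1.0681
  (v3,v4,v2) [+--] → (0.3832, 1.45125, 0)–(0.3832, 0.3832, 1.34668)  len=1.7188
  (v8,v0,v9) [--+] → (0.3832, -0.3832, 0)–(0.3832, -1.45125, 0)  len=1.0681
  (v8,v9,v2) [-+-] → (0.3832, -1.45125, 0)–(0.3832, -0.3832, 1.34668)  len=1.7188
  (v9,v0,v1) [+-+] → (0.3832, -0.3832, 0)–(0.3832, 0, 0)  len=0.3832
  (v9,v1,v2) [++-] → (0.3832, 0, 1.54683)–(0.3832, -0.3832, 1.34668)  len=0.4323

Chained into 1 loop(s):
  loop 1: 8 segments, perimeter = 7.2048
Total perimeter = 7.205

loops=1 perimeter=7.205


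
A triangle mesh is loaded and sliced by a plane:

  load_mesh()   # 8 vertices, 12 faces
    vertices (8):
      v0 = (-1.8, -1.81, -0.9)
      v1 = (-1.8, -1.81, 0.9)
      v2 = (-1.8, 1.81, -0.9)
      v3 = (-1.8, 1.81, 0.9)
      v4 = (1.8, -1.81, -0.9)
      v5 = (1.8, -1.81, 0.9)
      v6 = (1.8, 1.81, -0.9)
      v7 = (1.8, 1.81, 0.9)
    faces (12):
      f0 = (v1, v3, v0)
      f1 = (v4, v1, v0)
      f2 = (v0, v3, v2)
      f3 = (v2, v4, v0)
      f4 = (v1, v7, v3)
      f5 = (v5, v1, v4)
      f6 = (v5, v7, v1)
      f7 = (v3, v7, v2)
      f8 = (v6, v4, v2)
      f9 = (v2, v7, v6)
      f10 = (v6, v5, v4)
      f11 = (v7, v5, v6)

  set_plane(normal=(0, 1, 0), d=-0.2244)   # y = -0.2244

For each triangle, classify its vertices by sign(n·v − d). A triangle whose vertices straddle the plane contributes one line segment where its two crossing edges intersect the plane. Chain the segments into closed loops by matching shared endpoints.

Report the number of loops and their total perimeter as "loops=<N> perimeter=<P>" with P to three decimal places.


loops=1 perimeter=10.800

Straddling triangles (8 of 12):
  (v1,v3,v0) [-+-] → (-1.8, -0.2244, 0.9)–(-1.8, -0.2244, -0.11158)  len=1.0116
  (v0,v3,v2) [-++] → (-1.8, -0.2244, -0.11158)–(-1.8, -0.2244, -0.9)  len=0.7884
  (v2,v4,v0) [+--] → (0.22316, -0.2244, -0.9)–(-1.8, -0.2244, -0.9)  len=2.0232
  (v1,v7,v3) [-++] → (-0.22316, -0.2244, 0.9)–(-1.8, -0.2244, 0.9)  len=1.5768
  (v5,v7,v1) [-+-] → (1.8, -0.2244, 0.9)–(-0.22316, -0.2244, 0.9)  len=2.0232
  (v6,v4,v2) [+-+] → (1.8, -0.2244, -0.9)–(0.22316, -0.2244, -0.9)  len=1.5768
  (v6,v5,v4) [+--] → (1.8, -0.2244, 0.11158)–(1.8, -0.2244, -0.9)  len=1.0116
  (v7,v5,v6) [+-+] → (1.8, -0.2244, 0.9)–(1.8, -0.2244, 0.11158)  len=0.7884

Chained into 1 loop(s):
  loop 1: 8 segments, perimeter = 10.8000
Total perimeter = 10.800


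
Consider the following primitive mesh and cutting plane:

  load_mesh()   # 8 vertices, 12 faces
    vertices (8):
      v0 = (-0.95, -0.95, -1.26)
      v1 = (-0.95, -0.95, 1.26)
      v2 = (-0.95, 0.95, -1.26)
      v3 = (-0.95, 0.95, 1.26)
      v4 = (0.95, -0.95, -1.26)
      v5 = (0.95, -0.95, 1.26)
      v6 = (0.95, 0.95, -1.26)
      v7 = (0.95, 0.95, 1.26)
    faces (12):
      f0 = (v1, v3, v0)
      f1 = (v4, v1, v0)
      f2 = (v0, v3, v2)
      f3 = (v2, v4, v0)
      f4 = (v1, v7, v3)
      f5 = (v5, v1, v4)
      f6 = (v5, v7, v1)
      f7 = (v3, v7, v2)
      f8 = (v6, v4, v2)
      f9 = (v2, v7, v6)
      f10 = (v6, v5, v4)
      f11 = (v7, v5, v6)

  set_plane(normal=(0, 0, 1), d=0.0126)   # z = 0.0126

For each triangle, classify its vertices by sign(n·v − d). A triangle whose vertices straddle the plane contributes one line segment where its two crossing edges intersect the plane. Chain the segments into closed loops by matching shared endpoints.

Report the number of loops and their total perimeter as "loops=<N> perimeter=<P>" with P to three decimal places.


loops=1 perimeter=7.600

Straddling triangles (8 of 12):
  (v1,v3,v0) [++-] → (-0.95, 0.0095, 0.0126)–(-0.95, -0.95, 0.0126)  len=0.9595
  (v4,v1,v0) [-+-] → (-0.0095, -0.95, 0.0126)–(-0.95, -0.95, 0.0126)  len=0.9405
  (v0,v3,v2) [-+-] → (-0.95, 0.0095, 0.0126)–(-0.95, 0.95, 0.0126)  len=0.9405
  (v5,v1,v4) [++-] → (-0.0095, -0.95, 0.0126)–(0.95, -0.95, 0.0126)  len=0.9595
  (v3,v7,v2) [++-] → (0.0095, 0.95, 0.0126)–(-0.95, 0.95, 0.0126)  len=0.9595
  (v2,v7,v6) [-+-] → (0.0095, 0.95, 0.0126)–(0.95, 0.95, 0.0126)  len=0.9405
  (v6,v5,v4) [-+-] → (0.95, -0.0095, 0.0126)–(0.95, -0.95, 0.0126)  len=0.9405
  (v7,v5,v6) [++-] → (0.95, -0.0095, 0.0126)–(0.95, 0.95, 0.0126)  len=0.9595

Chained into 1 loop(s):
  loop 1: 8 segments, perimeter = 7.6000
Total perimeter = 7.600


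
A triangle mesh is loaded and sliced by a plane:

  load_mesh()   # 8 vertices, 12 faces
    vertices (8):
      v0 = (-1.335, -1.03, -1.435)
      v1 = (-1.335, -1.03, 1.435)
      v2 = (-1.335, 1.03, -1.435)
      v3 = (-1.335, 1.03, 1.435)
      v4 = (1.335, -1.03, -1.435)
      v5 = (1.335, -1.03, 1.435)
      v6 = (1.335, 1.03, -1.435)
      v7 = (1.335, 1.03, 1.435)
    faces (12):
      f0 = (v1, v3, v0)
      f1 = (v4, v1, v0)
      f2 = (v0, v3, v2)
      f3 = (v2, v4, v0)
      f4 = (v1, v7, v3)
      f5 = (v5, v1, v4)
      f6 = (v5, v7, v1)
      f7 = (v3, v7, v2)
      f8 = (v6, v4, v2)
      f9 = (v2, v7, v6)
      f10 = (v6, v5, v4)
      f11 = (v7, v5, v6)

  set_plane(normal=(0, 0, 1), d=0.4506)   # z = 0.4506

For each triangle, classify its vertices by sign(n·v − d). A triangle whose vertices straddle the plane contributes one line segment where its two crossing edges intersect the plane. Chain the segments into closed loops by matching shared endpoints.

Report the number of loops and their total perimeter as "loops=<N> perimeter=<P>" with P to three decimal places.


loops=1 perimeter=9.460

Straddling triangles (8 of 12):
  (v1,v3,v0) [++-] → (-1.335, 0.323427, 0.4506)–(-1.335, -1.03, 0.4506)  len=1.3534
  (v4,v1,v0) [-+-] → (-0.419199, -1.03, 0.4506)–(-1.335, -1.03, 0.4506)  len=0.9158
  (v0,v3,v2) [-+-] → (-1.335, 0.323427, 0.4506)–(-1.335, 1.03, 0.4506)  len=0.7066
  (v5,v1,v4) [++-] → (-0.419199, -1.03, 0.4506)–(1.335, -1.03, 0.4506)  len=1.7542
  (v3,v7,v2) [++-] → (0.419199, 1.03, 0.4506)–(-1.335, 1.03, 0.4506)  len=1.7542
  (v2,v7,v6) [-+-] → (0.419199, 1.03, 0.4506)–(1.335, 1.03, 0.4506)  len=0.9158
  (v6,v5,v4) [-+-] → (1.335, -0.323427, 0.4506)–(1.335, -1.03, 0.4506)  len=0.7066
  (v7,v5,v6) [++-] → (1.335, -0.323427, 0.4506)–(1.335, 1.03, 0.4506)  len=1.3534

Chained into 1 loop(s):
  loop 1: 8 segments, perimeter = 9.4600
Total perimeter = 9.460


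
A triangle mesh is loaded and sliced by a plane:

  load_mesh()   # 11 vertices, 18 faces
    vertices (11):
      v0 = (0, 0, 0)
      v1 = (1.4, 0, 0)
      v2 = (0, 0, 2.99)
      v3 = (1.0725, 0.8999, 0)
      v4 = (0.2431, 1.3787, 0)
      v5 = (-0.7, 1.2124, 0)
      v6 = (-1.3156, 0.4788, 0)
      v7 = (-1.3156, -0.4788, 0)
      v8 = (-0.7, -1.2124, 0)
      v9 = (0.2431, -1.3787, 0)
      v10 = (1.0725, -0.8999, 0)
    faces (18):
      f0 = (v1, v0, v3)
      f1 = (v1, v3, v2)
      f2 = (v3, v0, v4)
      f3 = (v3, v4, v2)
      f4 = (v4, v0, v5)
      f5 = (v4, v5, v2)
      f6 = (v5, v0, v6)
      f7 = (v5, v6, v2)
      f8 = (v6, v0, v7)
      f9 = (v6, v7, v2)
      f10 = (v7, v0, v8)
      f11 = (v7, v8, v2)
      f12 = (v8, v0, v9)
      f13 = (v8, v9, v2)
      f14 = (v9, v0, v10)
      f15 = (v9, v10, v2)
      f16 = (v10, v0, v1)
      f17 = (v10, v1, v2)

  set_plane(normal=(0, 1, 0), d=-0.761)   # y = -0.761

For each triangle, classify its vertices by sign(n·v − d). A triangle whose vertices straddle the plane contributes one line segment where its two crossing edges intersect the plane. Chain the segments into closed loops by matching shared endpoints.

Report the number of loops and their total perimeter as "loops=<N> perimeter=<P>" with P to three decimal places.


Straddling triangles (8 of 18):
  (v7,v0,v8) [++-] → (-0.439376, -0.761, 0)–(-1.07879, -0.761, 0)  len=0.6394
  (v7,v8,v2) [+-+] → (-1.07879, -0.761, 0)–(-0.439376, -0.761, 1.11323)  len=1.2838
  (v8,v0,v9) [-+-] → (-0.439376, -0.761, 0)–(0.134184, -0.761, 0)  len=0.5736
  (v8,v9,v2) [--+] → (0.134184, -0.761, 1.33961)–(-0.439376, -0.761, 1.11323)  len=0.6166
  (v9,v0,v10) [-+-] → (0.134184, -0.761, 0)–(0.906959, -0.761, 0)  len=0.7728
  (v9,v10,v2) [--+] → (0.906959, -0.761, 0.461508)–(0.134184, -0.761, 1.33961)  len=1.1697
  (v10,v0,v1) [-++] → (0.906959, -0.761, 0)–(1.12305, -0.761, 0)  len=0.2161
  (v10,v1,v2) [-++] → (1.12305, -0.761, 0)–(0.906959, -0.761, 0.461508)  len=0.5096

Chained into 1 loop(s):
  loop 1: 8 segments, perimeter = 5.7816
Total perimeter = 5.782

loops=1 perimeter=5.782


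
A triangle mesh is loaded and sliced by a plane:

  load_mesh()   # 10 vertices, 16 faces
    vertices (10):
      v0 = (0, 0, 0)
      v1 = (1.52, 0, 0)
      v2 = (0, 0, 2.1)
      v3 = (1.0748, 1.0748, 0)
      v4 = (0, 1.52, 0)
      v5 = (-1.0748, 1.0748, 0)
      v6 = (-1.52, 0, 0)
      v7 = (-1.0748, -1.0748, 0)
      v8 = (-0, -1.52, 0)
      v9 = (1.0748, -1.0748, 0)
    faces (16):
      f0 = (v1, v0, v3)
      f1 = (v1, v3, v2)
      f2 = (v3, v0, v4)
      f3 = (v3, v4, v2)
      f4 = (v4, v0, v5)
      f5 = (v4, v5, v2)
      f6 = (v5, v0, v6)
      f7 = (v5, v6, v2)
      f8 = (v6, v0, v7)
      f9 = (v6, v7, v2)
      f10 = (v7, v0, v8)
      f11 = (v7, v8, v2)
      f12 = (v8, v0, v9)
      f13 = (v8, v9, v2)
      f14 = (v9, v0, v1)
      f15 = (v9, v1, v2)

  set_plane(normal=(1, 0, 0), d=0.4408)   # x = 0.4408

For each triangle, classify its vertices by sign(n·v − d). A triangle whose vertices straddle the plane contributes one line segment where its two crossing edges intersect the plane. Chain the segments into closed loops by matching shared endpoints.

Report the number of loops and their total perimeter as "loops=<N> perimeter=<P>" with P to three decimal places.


loops=1 perimeter=6.749

Straddling triangles (8 of 16):
  (v1,v0,v3) [+-+] → (0.4408, 0, 0)–(0.4408, 0.4408, 0)  len=0.4408
  (v1,v3,v2) [++-] → (0.4408, 0.4408, 1.23874)–(0.4408, 0, 1.491)  len=0.5079
  (v3,v0,v4) [+--] → (0.4408, 0.4408, 0)–(0.4408, 1.33741, 0)  len=0.8966
  (v3,v4,v2) [+--] → (0.4408, 1.33741, 0)–(0.4408, 0.4408, 1.23874)  len=1.5292
  (v8,v0,v9) [--+] → (0.4408, -0.4408, 0)–(0.4408, -1.33741, 0)  len=0.8966
  (v8,v9,v2) [-+-] → (0.4408, -1.33741, 0)–(0.4408, -0.4408, 1.23874)  len=1.5292
  (v9,v0,v1) [+-+] → (0.4408, -0.4408, 0)–(0.4408, 0, 0)  len=0.4408
  (v9,v1,v2) [++-] → (0.4408, 0, 1.491)–(0.4408, -0.4408, 1.23874)  len=0.5079

Chained into 1 loop(s):
  loop 1: 8 segments, perimeter = 6.7489
Total perimeter = 6.749


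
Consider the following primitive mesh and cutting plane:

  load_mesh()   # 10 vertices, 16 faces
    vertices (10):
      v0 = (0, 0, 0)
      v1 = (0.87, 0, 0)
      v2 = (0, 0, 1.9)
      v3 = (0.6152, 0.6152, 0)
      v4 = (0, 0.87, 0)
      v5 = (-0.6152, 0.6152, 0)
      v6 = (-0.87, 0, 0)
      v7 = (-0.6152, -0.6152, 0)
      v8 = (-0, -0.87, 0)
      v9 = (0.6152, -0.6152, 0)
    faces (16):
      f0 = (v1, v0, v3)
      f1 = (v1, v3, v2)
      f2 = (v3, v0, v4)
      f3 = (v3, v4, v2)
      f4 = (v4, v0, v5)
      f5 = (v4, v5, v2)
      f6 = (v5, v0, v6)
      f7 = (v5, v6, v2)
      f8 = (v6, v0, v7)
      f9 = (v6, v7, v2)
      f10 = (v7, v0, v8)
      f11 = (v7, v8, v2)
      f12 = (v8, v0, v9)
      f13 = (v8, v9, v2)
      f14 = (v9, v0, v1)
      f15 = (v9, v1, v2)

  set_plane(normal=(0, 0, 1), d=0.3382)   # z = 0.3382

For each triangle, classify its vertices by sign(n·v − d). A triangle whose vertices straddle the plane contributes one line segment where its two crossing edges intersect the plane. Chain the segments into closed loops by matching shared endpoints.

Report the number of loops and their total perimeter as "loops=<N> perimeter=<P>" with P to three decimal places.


loops=1 perimeter=4.379

Straddling triangles (8 of 16):
  (v1,v3,v2) [--+] → (0.505694, 0.505694, 0.3382)–(0.71514, 0, 0.3382)  len=0.5474
  (v3,v4,v2) [--+] → (0, 0.71514, 0.3382)–(0.505694, 0.505694, 0.3382)  len=0.5474
  (v4,v5,v2) [--+] → (-0.505694, 0.505694, 0.3382)–(0, 0.71514, 0.3382)  len=0.5474
  (v5,v6,v2) [--+] → (-0.71514, 0, 0.3382)–(-0.505694, 0.505694, 0.3382)  len=0.5474
  (v6,v7,v2) [--+] → (-0.505694, -0.505694, 0.3382)–(-0.71514, 0, 0.3382)  len=0.5474
  (v7,v8,v2) [--+] → (0, -0.71514, 0.3382)–(-0.505694, -0.505694, 0.3382)  len=0.5474
  (v8,v9,v2) [--+] → (0.505694, -0.505694, 0.3382)–(0, -0.71514, 0.3382)  len=0.5474
  (v9,v1,v2) [--+] → (0.71514, 0, 0.3382)–(0.505694, -0.505694, 0.3382)  len=0.5474

Chained into 1 loop(s):
  loop 1: 8 segments, perimeter = 4.3788
Total perimeter = 4.379
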